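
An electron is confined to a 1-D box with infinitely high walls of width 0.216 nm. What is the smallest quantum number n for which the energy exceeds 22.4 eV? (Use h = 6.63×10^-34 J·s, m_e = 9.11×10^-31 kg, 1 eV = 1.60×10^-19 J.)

E_1 = h²/(8m_eL²) = 1.293×10^-18 J = 8.081 eV.
Need n² > 22.4/8.081 = 2.772, i.e. n > 1.665.
The smallest integer satisfying this is n = 2.

n = 2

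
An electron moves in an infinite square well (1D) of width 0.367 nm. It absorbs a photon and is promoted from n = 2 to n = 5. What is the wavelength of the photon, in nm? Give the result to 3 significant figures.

E_1 = h²/(8m_eL²) = 4.473×10^-19 J, so ΔE = (5² − 2²)E_1 = 9.393×10^-18 J.
λ = hc/ΔE = (6.626×10^-34·2.998×10^8)/9.393×10^-18 = 2.11×10^-8 m = 21.1 nm.

λ = 21.1 nm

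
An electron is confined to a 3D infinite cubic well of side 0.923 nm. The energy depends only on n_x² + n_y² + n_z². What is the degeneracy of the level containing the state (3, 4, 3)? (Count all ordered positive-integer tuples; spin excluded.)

degeneracy = 3

The level has n_x² + n_y² + n_z² = 34. The ordered positive-integer solutions are (3, 3, 4), (3, 4, 3), (4, 3, 3).
That gives 3 states.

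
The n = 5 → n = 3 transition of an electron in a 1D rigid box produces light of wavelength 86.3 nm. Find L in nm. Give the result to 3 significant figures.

L = 0.647 nm

The photon carries ΔE = hc/λ = 6.626×10^-34·2.998×10^8/8.63×10^-8 m = 2.302×10^-18 J.
Since ΔE = (5² − 3²)E_1, E_1 = 1.439×10^-19 J, and L = h/√(8m_eE_1) = 6.47×10^-10 m = 0.647 nm.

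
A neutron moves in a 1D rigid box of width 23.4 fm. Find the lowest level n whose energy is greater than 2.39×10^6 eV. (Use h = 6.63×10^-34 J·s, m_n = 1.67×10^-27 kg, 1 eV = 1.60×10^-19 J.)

E_1 = h²/(8m_nL²) = 6.009×10^-14 J = 3.756×10^5 eV.
Need n² > 2.39×10^6/3.756×10^5 = 6.363, i.e. n > 2.522.
The smallest integer satisfying this is n = 3.

n = 3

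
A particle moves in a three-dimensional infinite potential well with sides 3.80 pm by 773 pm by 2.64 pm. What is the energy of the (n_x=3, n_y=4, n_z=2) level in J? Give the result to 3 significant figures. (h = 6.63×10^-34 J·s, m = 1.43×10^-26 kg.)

E = 4.60×10^-18 J

For a 3D rectangular well E = (h²/8m)·Σ n_i²/L_i² = (6.63×10^-34)²/(8·1.43×10^-26) · [3²/(3.80 pm)² + 4²/(773 pm)² + 2²/(2.64 pm)²].
Evaluating gives E = 4.60×10^-18 J.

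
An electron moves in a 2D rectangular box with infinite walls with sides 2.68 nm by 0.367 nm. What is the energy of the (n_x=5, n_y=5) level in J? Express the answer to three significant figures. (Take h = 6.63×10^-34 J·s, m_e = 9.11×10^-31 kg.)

For a 2D rectangular well E = (h²/8m_e)·Σ n_i²/L_i² = (6.63×10^-34)²/(8·9.11×10^-31) · [5²/(2.68 nm)² + 5²/(0.367 nm)²].
Evaluating gives E = 1.14×10^-17 J.

E = 1.14×10^-17 J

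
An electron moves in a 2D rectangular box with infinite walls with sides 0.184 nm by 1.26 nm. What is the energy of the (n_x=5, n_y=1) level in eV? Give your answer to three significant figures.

For a 2D rectangular well E = (h²/8m_e)·Σ n_i²/L_i² = (6.626×10^-34)²/(8·9.109×10^-31) · [5²/(0.184 nm)² + 1²/(1.26 nm)²].
Evaluating gives E = 4.453×10^-17 J = 278 eV.

E = 278 eV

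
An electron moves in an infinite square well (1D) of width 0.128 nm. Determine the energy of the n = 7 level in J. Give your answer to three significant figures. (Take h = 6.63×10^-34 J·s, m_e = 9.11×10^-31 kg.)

E_7 = 1.80×10^-16 J

For an infinite well E_n = n²h²/(8m_eL²), so E_1 = h²/(8m_eL²) = (6.63×10^-34)²/(8·9.11×10^-31·(1.28×10^-10 m)²) = 3.681×10^-18 J.
Then E_7 = 7²·E_1 = 49·3.681×10^-18 J = 1.80×10^-16 J.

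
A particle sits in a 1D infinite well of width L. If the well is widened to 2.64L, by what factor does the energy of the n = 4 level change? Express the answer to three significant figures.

E_n ∝ 1/L², so the energy scales by 1/2.64² = 0.143.

0.143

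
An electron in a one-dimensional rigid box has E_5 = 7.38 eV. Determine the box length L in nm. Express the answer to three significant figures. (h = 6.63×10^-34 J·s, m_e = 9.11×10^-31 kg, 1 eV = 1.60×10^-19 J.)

From E_n = n²h²/(8m_eL²), L = n·h/√(8m_eE_n).
E_5 = 7.38 eV = 1.181×10^-18 J, so L = 5·6.63×10^-34/√(8·9.11×10^-31·1.181×10^-18) = 1.13×10^-9 m = 1.13 nm.

L = 1.13 nm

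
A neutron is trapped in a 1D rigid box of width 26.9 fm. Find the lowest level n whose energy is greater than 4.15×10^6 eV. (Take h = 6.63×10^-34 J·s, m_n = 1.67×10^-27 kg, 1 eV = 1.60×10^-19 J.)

E_1 = h²/(8m_nL²) = 4.547×10^-14 J = 2.842×10^5 eV.
Need n² > 4.15×10^6/2.842×10^5 = 14.60, i.e. n > 3.821.
The smallest integer satisfying this is n = 4.

n = 4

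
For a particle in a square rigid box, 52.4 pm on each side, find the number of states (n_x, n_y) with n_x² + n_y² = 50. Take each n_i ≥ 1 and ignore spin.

The level has n_x² + n_y² = 50. The ordered positive-integer solutions are (1, 7), (5, 5), (7, 1).
That gives 3 states.

degeneracy = 3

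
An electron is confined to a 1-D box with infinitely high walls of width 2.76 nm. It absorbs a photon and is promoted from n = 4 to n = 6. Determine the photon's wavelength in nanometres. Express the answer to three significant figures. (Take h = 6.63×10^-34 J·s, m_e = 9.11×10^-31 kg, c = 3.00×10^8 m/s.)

λ = 1.26×10^3 nm

E_1 = h²/(8m_eL²) = 7.918×10^-21 J, so ΔE = (6² − 4²)E_1 = 1.584×10^-19 J.
λ = hc/ΔE = (6.63×10^-34·3.00×10^8)/1.584×10^-19 = 1.26×10^-6 m = 1.26×10^3 nm.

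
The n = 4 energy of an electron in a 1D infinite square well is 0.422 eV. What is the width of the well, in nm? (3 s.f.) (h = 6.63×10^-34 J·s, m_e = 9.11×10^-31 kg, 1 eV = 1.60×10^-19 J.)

L = 3.78 nm

From E_n = n²h²/(8m_eL²), L = n·h/√(8m_eE_n).
E_4 = 0.422 eV = 6.752×10^-20 J, so L = 4·6.63×10^-34/√(8·9.11×10^-31·6.752×10^-20) = 3.78×10^-9 m = 3.78 nm.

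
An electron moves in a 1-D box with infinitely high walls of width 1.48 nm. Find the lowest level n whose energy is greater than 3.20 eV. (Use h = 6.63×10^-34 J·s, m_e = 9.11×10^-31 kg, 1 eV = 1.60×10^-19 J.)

n = 5

E_1 = h²/(8m_eL²) = 2.754×10^-20 J = 0.1721 eV.
Need n² > 3.20/0.1721 = 18.59, i.e. n > 4.312.
The smallest integer satisfying this is n = 5.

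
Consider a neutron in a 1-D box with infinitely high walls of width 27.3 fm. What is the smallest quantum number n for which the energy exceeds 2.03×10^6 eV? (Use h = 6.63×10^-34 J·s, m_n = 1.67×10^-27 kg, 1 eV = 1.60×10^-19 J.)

n = 3

E_1 = h²/(8m_nL²) = 4.415×10^-14 J = 2.759×10^5 eV.
Need n² > 2.03×10^6/2.759×10^5 = 7.358, i.e. n > 2.713.
The smallest integer satisfying this is n = 3.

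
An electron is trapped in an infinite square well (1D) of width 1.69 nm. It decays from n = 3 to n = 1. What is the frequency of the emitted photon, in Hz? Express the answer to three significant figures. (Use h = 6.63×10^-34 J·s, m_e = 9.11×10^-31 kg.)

E_1 = h²/(8m_eL²) = 2.112×10^-20 J and ΔE = (3² − 1²)E_1 = 1.690×10^-19 J.
f = ΔE/h = 1.690×10^-19/6.63×10^-34 = 2.55×10^14 Hz.

f = 2.55×10^14 Hz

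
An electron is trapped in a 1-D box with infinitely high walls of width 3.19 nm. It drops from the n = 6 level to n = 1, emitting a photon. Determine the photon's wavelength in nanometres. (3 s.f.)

λ = 959 nm

E_1 = h²/(8m_eL²) = 5.921×10^-21 J, so ΔE = (6² − 1²)E_1 = 2.072×10^-19 J.
λ = hc/ΔE = (6.626×10^-34·2.998×10^8)/2.072×10^-19 = 9.59×10^-7 m = 959 nm.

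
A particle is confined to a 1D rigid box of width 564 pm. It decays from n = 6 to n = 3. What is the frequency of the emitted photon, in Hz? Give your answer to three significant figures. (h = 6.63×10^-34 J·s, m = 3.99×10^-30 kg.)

f = 1.76×10^15 Hz

E_1 = h²/(8mL²) = 4.329×10^-20 J and ΔE = (6² − 3²)E_1 = 1.169×10^-18 J.
f = ΔE/h = 1.169×10^-18/6.63×10^-34 = 1.76×10^15 Hz.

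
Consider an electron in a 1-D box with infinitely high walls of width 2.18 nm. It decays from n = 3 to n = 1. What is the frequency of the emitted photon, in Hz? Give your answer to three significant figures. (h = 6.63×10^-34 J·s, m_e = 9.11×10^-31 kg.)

E_1 = h²/(8m_eL²) = 1.269×10^-20 J and ΔE = (3² − 1²)E_1 = 1.015×10^-19 J.
f = ΔE/h = 1.015×10^-19/6.63×10^-34 = 1.53×10^14 Hz.

f = 1.53×10^14 Hz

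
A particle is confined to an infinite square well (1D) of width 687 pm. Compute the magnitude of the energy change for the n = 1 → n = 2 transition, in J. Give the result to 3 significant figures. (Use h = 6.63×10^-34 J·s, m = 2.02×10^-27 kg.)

|ΔE| = 1.73×10^-22 J

E_1 = h²/(8mL²) = 5.763×10^-23 J.
|ΔE| = |1² − 2²|·E_1 = 3·5.763×10^-23 J = 1.73×10^-22 J.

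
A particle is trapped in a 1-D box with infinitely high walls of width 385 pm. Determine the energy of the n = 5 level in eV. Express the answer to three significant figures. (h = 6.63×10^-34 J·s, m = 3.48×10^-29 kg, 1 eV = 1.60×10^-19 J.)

E_5 = 1.66 eV

For an infinite well E_n = n²h²/(8mL²), so E_1 = h²/(8mL²) = (6.63×10^-34)²/(8·3.48×10^-29·(3.85×10^-10 m)²) = 1.065×10^-20 J.
Then E_5 = 5²·E_1 = 25·1.065×10^-20 J = 2.662×10^-19 J.
Converting, E_5 = 2.662×10^-19 J / (1.60×10^-19 J/eV) = 1.66 eV.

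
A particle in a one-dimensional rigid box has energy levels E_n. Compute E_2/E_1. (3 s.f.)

E_n ∝ n², so E_2/E_1 = 2²/1² = 4/1 = 4.00.

4.00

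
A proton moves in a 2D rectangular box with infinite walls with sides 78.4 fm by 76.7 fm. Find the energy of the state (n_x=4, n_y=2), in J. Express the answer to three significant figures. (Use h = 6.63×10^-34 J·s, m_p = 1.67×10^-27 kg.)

For a 2D rectangular well E = (h²/8m_p)·Σ n_i²/L_i² = (6.63×10^-34)²/(8·1.67×10^-27) · [4²/(78.4 fm)² + 2²/(76.7 fm)²].
Evaluating gives E = 1.08×10^-13 J.

E = 1.08×10^-13 J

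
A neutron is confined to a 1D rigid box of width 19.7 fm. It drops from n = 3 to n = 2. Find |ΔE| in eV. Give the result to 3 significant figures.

|ΔE| = 2.63×10^6 eV

E_1 = h²/(8m_nL²) = 8.442×10^-14 J.
|ΔE| = |3² − 2²|·E_1 = 5·8.442×10^-14 J = 4.221×10^-13 J = 2.63×10^6 eV.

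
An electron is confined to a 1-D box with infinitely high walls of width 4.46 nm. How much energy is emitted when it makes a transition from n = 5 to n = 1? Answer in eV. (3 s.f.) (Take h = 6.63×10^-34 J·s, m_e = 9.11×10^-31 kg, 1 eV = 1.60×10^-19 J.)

|ΔE| = 0.455 eV

E_1 = h²/(8m_eL²) = 3.032×10^-21 J.
|ΔE| = |5² − 1²|·E_1 = 24·3.032×10^-21 J = 7.277×10^-20 J = 0.455 eV.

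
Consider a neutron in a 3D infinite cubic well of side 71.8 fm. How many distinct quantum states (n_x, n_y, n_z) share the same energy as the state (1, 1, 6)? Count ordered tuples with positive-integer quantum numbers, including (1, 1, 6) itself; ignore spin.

degeneracy = 9

The level has n_x² + n_y² + n_z² = 38. The ordered positive-integer solutions are (1, 1, 6), (1, 6, 1), (2, 3, 5), (2, 5, 3), (3, 2, 5), (3, 5, 2), (5, 2, 3), (5, 3, 2), (6, 1, 1).
That gives 9 states.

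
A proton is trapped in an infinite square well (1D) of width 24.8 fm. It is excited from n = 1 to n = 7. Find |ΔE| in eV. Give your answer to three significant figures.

|ΔE| = 1.60×10^7 eV

E_1 = h²/(8m_pL²) = 5.334×10^-14 J.
|ΔE| = |1² − 7²|·E_1 = 48·5.334×10^-14 J = 2.560×10^-12 J = 1.60×10^7 eV.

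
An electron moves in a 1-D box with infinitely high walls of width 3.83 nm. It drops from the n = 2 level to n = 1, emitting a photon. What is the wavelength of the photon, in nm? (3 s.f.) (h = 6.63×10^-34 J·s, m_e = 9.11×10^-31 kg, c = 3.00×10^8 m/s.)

λ = 1.61×10^4 nm

E_1 = h²/(8m_eL²) = 4.112×10^-21 J, so ΔE = (2² − 1²)E_1 = 1.234×10^-20 J.
λ = hc/ΔE = (6.63×10^-34·3.00×10^8)/1.234×10^-20 = 1.61×10^-5 m = 1.61×10^4 nm.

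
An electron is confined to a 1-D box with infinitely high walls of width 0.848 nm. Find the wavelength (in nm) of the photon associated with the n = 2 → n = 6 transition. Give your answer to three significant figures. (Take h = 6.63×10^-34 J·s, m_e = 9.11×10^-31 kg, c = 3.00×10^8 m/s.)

λ = 74.1 nm

E_1 = h²/(8m_eL²) = 8.387×10^-20 J, so ΔE = (6² − 2²)E_1 = 2.684×10^-18 J.
λ = hc/ΔE = (6.63×10^-34·3.00×10^8)/2.684×10^-18 = 7.41×10^-8 m = 74.1 nm.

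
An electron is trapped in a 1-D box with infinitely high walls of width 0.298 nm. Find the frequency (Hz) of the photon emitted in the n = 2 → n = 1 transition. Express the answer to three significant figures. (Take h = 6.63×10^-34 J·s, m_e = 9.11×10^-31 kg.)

f = 3.07×10^15 Hz

E_1 = h²/(8m_eL²) = 6.792×10^-19 J and ΔE = (2² − 1²)E_1 = 2.038×10^-18 J.
f = ΔE/h = 2.038×10^-18/6.63×10^-34 = 3.07×10^15 Hz.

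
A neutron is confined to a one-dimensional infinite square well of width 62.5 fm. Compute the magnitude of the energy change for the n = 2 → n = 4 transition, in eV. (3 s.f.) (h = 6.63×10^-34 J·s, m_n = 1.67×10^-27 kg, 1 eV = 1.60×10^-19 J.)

|ΔE| = 6.32×10^5 eV

E_1 = h²/(8m_nL²) = 8.423×10^-15 J.
|ΔE| = |2² − 4²|·E_1 = 12·8.423×10^-15 J = 1.011×10^-13 J = 6.32×10^5 eV.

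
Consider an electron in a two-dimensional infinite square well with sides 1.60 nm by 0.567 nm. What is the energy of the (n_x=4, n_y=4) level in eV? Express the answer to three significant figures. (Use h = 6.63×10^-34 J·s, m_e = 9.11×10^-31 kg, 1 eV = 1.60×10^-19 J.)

E = 21.1 eV

For a 2D rectangular well E = (h²/8m_e)·Σ n_i²/L_i² = (6.63×10^-34)²/(8·9.11×10^-31) · [4²/(1.60 nm)² + 4²/(0.567 nm)²].
Evaluating gives E = 3.379×10^-18 J = 21.1 eV.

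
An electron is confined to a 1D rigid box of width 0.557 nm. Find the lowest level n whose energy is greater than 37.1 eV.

n = 6

E_1 = h²/(8m_eL²) = 1.942×10^-19 J = 1.212 eV.
Need n² > 37.1/1.212 = 30.61, i.e. n > 5.533.
The smallest integer satisfying this is n = 6.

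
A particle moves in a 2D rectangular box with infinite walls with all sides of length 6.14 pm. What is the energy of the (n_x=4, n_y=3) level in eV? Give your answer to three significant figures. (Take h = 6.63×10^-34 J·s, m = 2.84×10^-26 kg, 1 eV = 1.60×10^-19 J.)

For a 2D rectangular well E = (h²/8m)·Σ n_i²/L_i² = (6.63×10^-34)²/(8·2.84×10^-26) · [4²/(6.14 pm)² + 3²/(6.14 pm)²].
Evaluating gives E = 1.283×10^-18 J = 8.02 eV.

E = 8.02 eV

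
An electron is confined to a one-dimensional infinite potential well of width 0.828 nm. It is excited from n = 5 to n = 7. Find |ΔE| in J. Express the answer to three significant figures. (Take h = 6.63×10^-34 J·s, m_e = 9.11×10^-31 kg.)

|ΔE| = 2.11×10^-18 J

E_1 = h²/(8m_eL²) = 8.797×10^-20 J.
|ΔE| = |5² − 7²|·E_1 = 24·8.797×10^-20 J = 2.11×10^-18 J.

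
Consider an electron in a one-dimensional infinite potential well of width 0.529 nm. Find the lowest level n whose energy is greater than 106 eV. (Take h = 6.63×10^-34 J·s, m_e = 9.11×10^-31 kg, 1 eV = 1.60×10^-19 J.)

n = 9

E_1 = h²/(8m_eL²) = 2.155×10^-19 J = 1.347 eV.
Need n² > 106/1.347 = 78.69, i.e. n > 8.871.
The smallest integer satisfying this is n = 9.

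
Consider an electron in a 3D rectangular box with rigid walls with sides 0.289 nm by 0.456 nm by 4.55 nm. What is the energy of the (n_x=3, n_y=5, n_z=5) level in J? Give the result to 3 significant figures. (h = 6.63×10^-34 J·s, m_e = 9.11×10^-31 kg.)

For a 3D rectangular well E = (h²/8m_e)·Σ n_i²/L_i² = (6.63×10^-34)²/(8·9.11×10^-31) · [3²/(0.289 nm)² + 5²/(0.456 nm)² + 5²/(4.55 nm)²].
Evaluating gives E = 1.38×10^-17 J.

E = 1.38×10^-17 J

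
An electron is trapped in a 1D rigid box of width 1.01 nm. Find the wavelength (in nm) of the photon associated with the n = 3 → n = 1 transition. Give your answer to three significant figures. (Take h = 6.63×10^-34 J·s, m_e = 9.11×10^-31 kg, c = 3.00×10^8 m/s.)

E_1 = h²/(8m_eL²) = 5.913×10^-20 J, so ΔE = (3² − 1²)E_1 = 4.730×10^-19 J.
λ = hc/ΔE = (6.63×10^-34·3.00×10^8)/4.730×10^-19 = 4.21×10^-7 m = 421 nm.

λ = 421 nm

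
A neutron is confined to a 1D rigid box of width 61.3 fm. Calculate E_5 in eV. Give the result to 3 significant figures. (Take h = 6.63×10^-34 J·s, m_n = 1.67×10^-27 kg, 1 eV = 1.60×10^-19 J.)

For an infinite well E_n = n²h²/(8m_nL²), so E_1 = h²/(8m_nL²) = (6.63×10^-34)²/(8·1.67×10^-27·(6.13×10^-14 m)²) = 8.756×10^-15 J.
Then E_5 = 5²·E_1 = 25·8.756×10^-15 J = 2.189×10^-13 J.
Converting, E_5 = 2.189×10^-13 J / (1.60×10^-19 J/eV) = 1.37×10^6 eV.

E_5 = 1.37×10^6 eV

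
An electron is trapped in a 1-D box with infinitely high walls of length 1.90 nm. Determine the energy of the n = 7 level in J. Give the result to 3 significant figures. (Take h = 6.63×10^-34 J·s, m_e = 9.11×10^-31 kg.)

For an infinite well E_n = n²h²/(8m_eL²), so E_1 = h²/(8m_eL²) = (6.63×10^-34)²/(8·9.11×10^-31·(1.90×10^-9 m)²) = 1.671×10^-20 J.
Then E_7 = 7²·E_1 = 49·1.671×10^-20 J = 8.19×10^-19 J.

E_7 = 8.19×10^-19 J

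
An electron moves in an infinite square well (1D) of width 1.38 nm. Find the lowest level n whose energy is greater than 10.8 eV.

n = 8

E_1 = h²/(8m_eL²) = 3.164×10^-20 J = 0.1975 eV.
Need n² > 10.8/0.1975 = 54.68, i.e. n > 7.395.
The smallest integer satisfying this is n = 8.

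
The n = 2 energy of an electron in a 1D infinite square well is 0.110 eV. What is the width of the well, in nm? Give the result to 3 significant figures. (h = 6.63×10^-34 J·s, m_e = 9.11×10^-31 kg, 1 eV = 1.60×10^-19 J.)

L = 3.70 nm

From E_n = n²h²/(8m_eL²), L = n·h/√(8m_eE_n).
E_2 = 0.110 eV = 1.760×10^-20 J, so L = 2·6.63×10^-34/√(8·9.11×10^-31·1.760×10^-20) = 3.70×10^-9 m = 3.70 nm.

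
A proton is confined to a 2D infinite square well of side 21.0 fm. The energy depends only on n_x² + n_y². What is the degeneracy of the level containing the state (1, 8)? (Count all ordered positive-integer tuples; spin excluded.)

The level has n_x² + n_y² = 65. The ordered positive-integer solutions are (1, 8), (4, 7), (7, 4), (8, 1).
That gives 4 states.

degeneracy = 4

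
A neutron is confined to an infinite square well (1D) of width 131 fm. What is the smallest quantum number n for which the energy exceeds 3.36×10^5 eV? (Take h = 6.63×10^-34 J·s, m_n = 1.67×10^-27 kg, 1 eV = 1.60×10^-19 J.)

n = 6

E_1 = h²/(8m_nL²) = 1.917×10^-15 J = 1.198×10^4 eV.
Need n² > 3.36×10^5/1.198×10^4 = 28.05, i.e. n > 5.296.
The smallest integer satisfying this is n = 6.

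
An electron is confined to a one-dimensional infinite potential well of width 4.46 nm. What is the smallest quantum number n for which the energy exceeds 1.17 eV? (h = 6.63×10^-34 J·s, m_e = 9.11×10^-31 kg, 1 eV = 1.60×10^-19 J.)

n = 8

E_1 = h²/(8m_eL²) = 3.032×10^-21 J = 0.01895 eV.
Need n² > 1.17/0.01895 = 61.74, i.e. n > 7.857.
The smallest integer satisfying this is n = 8.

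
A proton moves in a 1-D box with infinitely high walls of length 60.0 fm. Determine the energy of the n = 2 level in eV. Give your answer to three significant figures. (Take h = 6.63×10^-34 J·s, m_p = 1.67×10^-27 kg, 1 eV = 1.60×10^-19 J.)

E_2 = 2.28×10^5 eV

For an infinite well E_n = n²h²/(8m_pL²), so E_1 = h²/(8m_pL²) = (6.63×10^-34)²/(8·1.67×10^-27·(6.00×10^-14 m)²) = 9.139×10^-15 J.
Then E_2 = 2²·E_1 = 4·9.139×10^-15 J = 3.656×10^-14 J.
Converting, E_2 = 3.656×10^-14 J / (1.60×10^-19 J/eV) = 2.28×10^5 eV.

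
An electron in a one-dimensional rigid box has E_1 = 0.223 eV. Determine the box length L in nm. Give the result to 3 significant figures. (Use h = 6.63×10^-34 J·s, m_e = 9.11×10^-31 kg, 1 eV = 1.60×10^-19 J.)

L = 1.30 nm

From E_n = n²h²/(8m_eL²), L = n·h/√(8m_eE_n).
E_1 = 0.223 eV = 3.568×10^-20 J, so L = 1·6.63×10^-34/√(8·9.11×10^-31·3.568×10^-20) = 1.30×10^-9 m = 1.30 nm.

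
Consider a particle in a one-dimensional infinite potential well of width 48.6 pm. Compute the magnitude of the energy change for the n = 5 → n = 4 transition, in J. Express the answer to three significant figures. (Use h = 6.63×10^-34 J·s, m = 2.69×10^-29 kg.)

E_1 = h²/(8mL²) = 8.648×10^-19 J.
|ΔE| = |5² − 4²|·E_1 = 9·8.648×10^-19 J = 7.78×10^-18 J.

|ΔE| = 7.78×10^-18 J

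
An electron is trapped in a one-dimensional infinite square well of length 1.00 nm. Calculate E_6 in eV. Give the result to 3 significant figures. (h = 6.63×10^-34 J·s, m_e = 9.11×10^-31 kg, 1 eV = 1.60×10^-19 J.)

For an infinite well E_n = n²h²/(8m_eL²), so E_1 = h²/(8m_eL²) = (6.63×10^-34)²/(8·9.11×10^-31·(1.00×10^-9 m)²) = 6.031×10^-20 J.
Then E_6 = 6²·E_1 = 36·6.031×10^-20 J = 2.171×10^-18 J.
Converting, E_6 = 2.171×10^-18 J / (1.60×10^-19 J/eV) = 13.6 eV.

E_6 = 13.6 eV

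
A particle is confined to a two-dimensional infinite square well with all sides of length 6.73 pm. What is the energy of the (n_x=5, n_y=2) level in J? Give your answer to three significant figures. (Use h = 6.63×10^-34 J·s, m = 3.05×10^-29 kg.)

E = 1.15×10^-15 J

For a 2D rectangular well E = (h²/8m)·Σ n_i²/L_i² = (6.63×10^-34)²/(8·3.05×10^-29) · [5²/(6.73 pm)² + 2²/(6.73 pm)²].
Evaluating gives E = 1.15×10^-15 J.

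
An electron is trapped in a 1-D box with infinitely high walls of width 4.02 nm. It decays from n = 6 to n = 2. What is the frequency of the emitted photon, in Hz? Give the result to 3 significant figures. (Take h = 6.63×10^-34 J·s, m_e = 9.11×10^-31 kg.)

f = 1.80×10^14 Hz

E_1 = h²/(8m_eL²) = 3.732×10^-21 J and ΔE = (6² − 2²)E_1 = 1.194×10^-19 J.
f = ΔE/h = 1.194×10^-19/6.63×10^-34 = 1.80×10^14 Hz.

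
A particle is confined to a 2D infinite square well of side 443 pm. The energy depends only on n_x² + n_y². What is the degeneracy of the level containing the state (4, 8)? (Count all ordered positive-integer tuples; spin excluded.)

degeneracy = 2

The level has n_x² + n_y² = 80. The ordered positive-integer solutions are (4, 8), (8, 4).
That gives 2 states.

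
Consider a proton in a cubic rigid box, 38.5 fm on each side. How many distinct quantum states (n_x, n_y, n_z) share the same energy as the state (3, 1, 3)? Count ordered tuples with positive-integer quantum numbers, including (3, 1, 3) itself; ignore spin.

The level has n_x² + n_y² + n_z² = 19. The ordered positive-integer solutions are (1, 3, 3), (3, 1, 3), (3, 3, 1).
That gives 3 states.

degeneracy = 3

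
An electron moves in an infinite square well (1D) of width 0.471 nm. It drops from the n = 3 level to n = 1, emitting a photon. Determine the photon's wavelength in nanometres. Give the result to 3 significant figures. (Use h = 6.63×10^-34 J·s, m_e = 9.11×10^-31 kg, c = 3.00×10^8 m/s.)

E_1 = h²/(8m_eL²) = 2.719×10^-19 J, so ΔE = (3² − 1²)E_1 = 2.175×10^-18 J.
λ = hc/ΔE = (6.63×10^-34·3.00×10^8)/2.175×10^-18 = 9.14×10^-8 m = 91.4 nm.

λ = 91.4 nm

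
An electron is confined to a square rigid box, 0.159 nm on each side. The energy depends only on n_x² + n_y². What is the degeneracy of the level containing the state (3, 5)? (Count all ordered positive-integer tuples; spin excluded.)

The level has n_x² + n_y² = 34. The ordered positive-integer solutions are (3, 5), (5, 3).
That gives 2 states.

degeneracy = 2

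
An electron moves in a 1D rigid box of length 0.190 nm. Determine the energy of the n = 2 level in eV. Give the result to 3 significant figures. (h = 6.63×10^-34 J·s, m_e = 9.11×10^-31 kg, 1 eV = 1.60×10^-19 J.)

For an infinite well E_n = n²h²/(8m_eL²), so E_1 = h²/(8m_eL²) = (6.63×10^-34)²/(8·9.11×10^-31·(1.90×10^-10 m)²) = 1.671×10^-18 J.
Then E_2 = 2²·E_1 = 4·1.671×10^-18 J = 6.684×10^-18 J.
Converting, E_2 = 6.684×10^-18 J / (1.60×10^-19 J/eV) = 41.8 eV.

E_2 = 41.8 eV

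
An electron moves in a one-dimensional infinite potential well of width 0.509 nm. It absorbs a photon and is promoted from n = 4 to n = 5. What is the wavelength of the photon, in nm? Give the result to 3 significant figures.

λ = 94.9 nm

E_1 = h²/(8m_eL²) = 2.325×10^-19 J, so ΔE = (5² − 4²)E_1 = 2.093×10^-18 J.
λ = hc/ΔE = (6.626×10^-34·2.998×10^8)/2.093×10^-18 = 9.49×10^-8 m = 94.9 nm.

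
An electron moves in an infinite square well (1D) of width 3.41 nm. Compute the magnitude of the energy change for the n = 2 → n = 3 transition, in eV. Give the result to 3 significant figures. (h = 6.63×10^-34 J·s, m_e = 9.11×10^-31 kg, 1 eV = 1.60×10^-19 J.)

E_1 = h²/(8m_eL²) = 5.187×10^-21 J.
|ΔE| = |2² − 3²|·E_1 = 5·5.187×10^-21 J = 2.594×10^-20 J = 0.162 eV.

|ΔE| = 0.162 eV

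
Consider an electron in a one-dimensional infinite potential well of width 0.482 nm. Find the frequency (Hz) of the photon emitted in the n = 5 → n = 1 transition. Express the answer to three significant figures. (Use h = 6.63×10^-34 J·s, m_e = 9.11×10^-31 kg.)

E_1 = h²/(8m_eL²) = 2.596×10^-19 J and ΔE = (5² − 1²)E_1 = 6.230×10^-18 J.
f = ΔE/h = 6.230×10^-18/6.63×10^-34 = 9.40×10^15 Hz.

f = 9.40×10^15 Hz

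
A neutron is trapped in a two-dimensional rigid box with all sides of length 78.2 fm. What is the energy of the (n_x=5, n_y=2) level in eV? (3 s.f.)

For a 2D rectangular well E = (h²/8m_n)·Σ n_i²/L_i² = (6.626×10^-34)²/(8·1.675×10^-27) · [5²/(78.2 fm)² + 2²/(78.2 fm)²].
Evaluating gives E = 1.554×10^-13 J = 9.70×10^5 eV.

E = 9.70×10^5 eV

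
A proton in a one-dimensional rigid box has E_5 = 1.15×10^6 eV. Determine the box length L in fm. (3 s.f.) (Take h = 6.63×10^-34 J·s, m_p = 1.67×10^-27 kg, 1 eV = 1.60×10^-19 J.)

L = 66.9 fm

From E_n = n²h²/(8m_pL²), L = n·h/√(8m_pE_n).
E_5 = 1.15×10^6 eV = 1.840×10^-13 J, so L = 5·6.63×10^-34/√(8·1.67×10^-27·1.840×10^-13) = 6.69×10^-14 m = 66.9 fm.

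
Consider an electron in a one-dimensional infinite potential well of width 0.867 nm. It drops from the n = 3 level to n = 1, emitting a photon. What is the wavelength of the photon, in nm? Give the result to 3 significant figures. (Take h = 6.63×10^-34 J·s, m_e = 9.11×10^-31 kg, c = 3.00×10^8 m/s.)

λ = 310 nm

E_1 = h²/(8m_eL²) = 8.024×10^-20 J, so ΔE = (3² − 1²)E_1 = 6.419×10^-19 J.
λ = hc/ΔE = (6.63×10^-34·3.00×10^8)/6.419×10^-19 = 3.10×10^-7 m = 310 nm.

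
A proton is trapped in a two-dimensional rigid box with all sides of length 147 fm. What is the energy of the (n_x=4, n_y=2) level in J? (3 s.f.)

E = 3.04×10^-14 J

For a 2D rectangular well E = (h²/8m_p)·Σ n_i²/L_i² = (6.626×10^-34)²/(8·1.673×10^-27) · [4²/(147 fm)² + 2²/(147 fm)²].
Evaluating gives E = 3.04×10^-14 J.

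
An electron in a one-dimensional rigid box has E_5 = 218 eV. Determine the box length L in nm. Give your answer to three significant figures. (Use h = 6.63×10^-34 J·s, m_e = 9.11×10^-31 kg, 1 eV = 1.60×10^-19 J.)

From E_n = n²h²/(8m_eL²), L = n·h/√(8m_eE_n).
E_5 = 218 eV = 3.488×10^-17 J, so L = 5·6.63×10^-34/√(8·9.11×10^-31·3.488×10^-17) = 2.08×10^-10 m = 0.208 nm.

L = 0.208 nm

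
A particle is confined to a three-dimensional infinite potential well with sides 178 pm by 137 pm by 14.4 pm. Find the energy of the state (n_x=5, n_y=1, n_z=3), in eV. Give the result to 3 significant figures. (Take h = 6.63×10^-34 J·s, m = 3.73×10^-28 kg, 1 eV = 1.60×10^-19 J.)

For a 3D rectangular well E = (h²/8m)·Σ n_i²/L_i² = (6.63×10^-34)²/(8·3.73×10^-28) · [5²/(178 pm)² + 1²/(137 pm)² + 3²/(14.4 pm)²].
Evaluating gives E = 6.518×10^-18 J = 40.7 eV.

E = 40.7 eV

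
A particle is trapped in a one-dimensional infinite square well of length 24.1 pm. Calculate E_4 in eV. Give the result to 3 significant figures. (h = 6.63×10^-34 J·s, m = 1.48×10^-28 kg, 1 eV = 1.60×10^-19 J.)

E_4 = 63.9 eV

For an infinite well E_n = n²h²/(8mL²), so E_1 = h²/(8mL²) = (6.63×10^-34)²/(8·1.48×10^-28·(2.41×10^-11 m)²) = 6.392×10^-19 J.
Then E_4 = 4²·E_1 = 16·6.392×10^-19 J = 1.023×10^-17 J.
Converting, E_4 = 1.023×10^-17 J / (1.60×10^-19 J/eV) = 63.9 eV.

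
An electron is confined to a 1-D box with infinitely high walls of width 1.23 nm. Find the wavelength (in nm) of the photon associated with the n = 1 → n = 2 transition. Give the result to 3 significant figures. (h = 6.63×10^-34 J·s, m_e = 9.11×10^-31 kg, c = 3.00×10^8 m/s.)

E_1 = h²/(8m_eL²) = 3.987×10^-20 J, so ΔE = (2² − 1²)E_1 = 1.196×10^-19 J.
λ = hc/ΔE = (6.63×10^-34·3.00×10^8)/1.196×10^-19 = 1.66×10^-6 m = 1.66×10^3 nm.

λ = 1.66×10^3 nm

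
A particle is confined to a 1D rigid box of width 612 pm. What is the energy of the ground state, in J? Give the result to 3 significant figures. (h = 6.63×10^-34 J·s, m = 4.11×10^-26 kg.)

For an infinite well E_n = n²h²/(8mL²), so E_1 = h²/(8mL²) = (6.63×10^-34)²/(8·4.11×10^-26·(6.12×10^-10 m)²) = 3.569×10^-24 J.

E_1 = 3.57×10^-24 J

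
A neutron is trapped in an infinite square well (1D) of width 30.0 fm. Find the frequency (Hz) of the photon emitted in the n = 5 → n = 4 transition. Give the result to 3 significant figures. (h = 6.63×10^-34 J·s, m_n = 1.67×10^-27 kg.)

f = 4.96×10^20 Hz

E_1 = h²/(8m_nL²) = 3.656×10^-14 J and ΔE = (5² − 4²)E_1 = 3.290×10^-13 J.
f = ΔE/h = 3.290×10^-13/6.63×10^-34 = 4.96×10^20 Hz.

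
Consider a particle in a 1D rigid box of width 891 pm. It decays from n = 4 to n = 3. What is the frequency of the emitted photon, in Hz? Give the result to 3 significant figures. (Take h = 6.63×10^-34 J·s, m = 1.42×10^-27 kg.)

E_1 = h²/(8mL²) = 4.874×10^-23 J and ΔE = (4² − 3²)E_1 = 3.412×10^-22 J.
f = ΔE/h = 3.412×10^-22/6.63×10^-34 = 5.15×10^11 Hz.

f = 5.15×10^11 Hz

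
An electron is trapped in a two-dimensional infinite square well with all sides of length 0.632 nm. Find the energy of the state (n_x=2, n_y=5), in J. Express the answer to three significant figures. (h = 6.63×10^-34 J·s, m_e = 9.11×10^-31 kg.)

For a 2D rectangular well E = (h²/8m_e)·Σ n_i²/L_i² = (6.63×10^-34)²/(8·9.11×10^-31) · [2²/(0.632 nm)² + 5²/(0.632 nm)²].
Evaluating gives E = 4.38×10^-18 J.

E = 4.38×10^-18 J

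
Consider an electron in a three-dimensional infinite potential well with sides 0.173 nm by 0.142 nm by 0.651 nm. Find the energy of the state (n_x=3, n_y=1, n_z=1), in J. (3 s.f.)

For a 3D rectangular well E = (h²/8m_e)·Σ n_i²/L_i² = (6.626×10^-34)²/(8·9.109×10^-31) · [3²/(0.173 nm)² + 1²/(0.142 nm)² + 1²/(0.651 nm)²].
Evaluating gives E = 2.12×10^-17 J.

E = 2.12×10^-17 J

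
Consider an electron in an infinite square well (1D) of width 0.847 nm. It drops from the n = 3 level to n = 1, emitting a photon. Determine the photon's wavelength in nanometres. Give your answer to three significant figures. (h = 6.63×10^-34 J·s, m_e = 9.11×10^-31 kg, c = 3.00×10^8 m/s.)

E_1 = h²/(8m_eL²) = 8.407×10^-20 J, so ΔE = (3² − 1²)E_1 = 6.726×10^-19 J.
λ = hc/ΔE = (6.63×10^-34·3.00×10^8)/6.726×10^-19 = 2.96×10^-7 m = 296 nm.

λ = 296 nm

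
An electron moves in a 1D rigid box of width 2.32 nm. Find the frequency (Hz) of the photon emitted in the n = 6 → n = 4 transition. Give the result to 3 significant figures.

f = 3.38×10^14 Hz

E_1 = h²/(8m_eL²) = 1.119×10^-20 J and ΔE = (6² − 4²)E_1 = 2.238×10^-19 J.
f = ΔE/h = 2.238×10^-19/6.626×10^-34 = 3.38×10^14 Hz.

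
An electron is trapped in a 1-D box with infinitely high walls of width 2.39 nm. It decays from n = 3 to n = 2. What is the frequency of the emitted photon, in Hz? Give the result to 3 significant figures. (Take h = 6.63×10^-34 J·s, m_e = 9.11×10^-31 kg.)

E_1 = h²/(8m_eL²) = 1.056×10^-20 J and ΔE = (3² − 2²)E_1 = 5.280×10^-20 J.
f = ΔE/h = 5.280×10^-20/6.63×10^-34 = 7.96×10^13 Hz.

f = 7.96×10^13 Hz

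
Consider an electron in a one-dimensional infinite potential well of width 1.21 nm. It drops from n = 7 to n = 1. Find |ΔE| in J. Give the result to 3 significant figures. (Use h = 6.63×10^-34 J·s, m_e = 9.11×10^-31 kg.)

|ΔE| = 1.98×10^-18 J

E_1 = h²/(8m_eL²) = 4.120×10^-20 J.
|ΔE| = |7² − 1²|·E_1 = 48·4.120×10^-20 J = 1.98×10^-18 J.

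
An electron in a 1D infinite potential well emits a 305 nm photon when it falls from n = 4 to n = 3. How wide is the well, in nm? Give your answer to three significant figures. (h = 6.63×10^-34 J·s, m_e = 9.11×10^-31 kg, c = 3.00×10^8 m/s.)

The photon carries ΔE = hc/λ = 6.63×10^-34·3.00×10^8/3.05×10^-7 m = 6.521×10^-19 J.
Since ΔE = (4² − 3²)E_1, E_1 = 9.316×10^-20 J, and L = h/√(8m_eE_1) = 8.05×10^-10 m = 0.805 nm.

L = 0.805 nm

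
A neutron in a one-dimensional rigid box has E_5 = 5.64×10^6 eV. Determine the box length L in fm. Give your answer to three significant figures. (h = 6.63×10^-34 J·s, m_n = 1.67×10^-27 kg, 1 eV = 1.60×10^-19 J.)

From E_n = n²h²/(8m_nL²), L = n·h/√(8m_nE_n).
E_5 = 5.64×10^6 eV = 9.024×10^-13 J, so L = 5·6.63×10^-34/√(8·1.67×10^-27·9.024×10^-13) = 3.02×10^-14 m = 30.2 fm.

L = 30.2 fm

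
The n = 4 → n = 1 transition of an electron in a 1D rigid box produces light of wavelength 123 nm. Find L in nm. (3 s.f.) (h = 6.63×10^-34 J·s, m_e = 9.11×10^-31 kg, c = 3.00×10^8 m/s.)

L = 0.748 nm

The photon carries ΔE = hc/λ = 6.63×10^-34·3.00×10^8/1.23×10^-7 m = 1.617×10^-18 J.
Since ΔE = (4² − 1²)E_1, E_1 = 1.078×10^-19 J, and L = h/√(8m_eE_1) = 7.48×10^-10 m = 0.748 nm.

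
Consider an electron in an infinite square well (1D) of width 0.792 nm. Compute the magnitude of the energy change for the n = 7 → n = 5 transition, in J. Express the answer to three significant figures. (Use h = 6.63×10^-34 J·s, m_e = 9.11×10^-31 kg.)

E_1 = h²/(8m_eL²) = 9.615×10^-20 J.
|ΔE| = |7² − 5²|·E_1 = 24·9.615×10^-20 J = 2.31×10^-18 J.

|ΔE| = 2.31×10^-18 J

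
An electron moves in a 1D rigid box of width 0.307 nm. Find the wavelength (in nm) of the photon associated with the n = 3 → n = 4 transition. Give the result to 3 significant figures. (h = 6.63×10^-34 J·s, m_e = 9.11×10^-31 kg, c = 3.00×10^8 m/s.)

E_1 = h²/(8m_eL²) = 6.399×10^-19 J, so ΔE = (4² − 3²)E_1 = 4.479×10^-18 J.
λ = hc/ΔE = (6.63×10^-34·3.00×10^8)/4.479×10^-18 = 4.44×10^-8 m = 44.4 nm.

λ = 44.4 nm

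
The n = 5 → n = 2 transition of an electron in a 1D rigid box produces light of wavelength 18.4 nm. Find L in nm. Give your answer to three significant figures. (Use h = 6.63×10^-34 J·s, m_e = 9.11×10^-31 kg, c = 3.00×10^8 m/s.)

L = 0.342 nm

The photon carries ΔE = hc/λ = 6.63×10^-34·3.00×10^8/1.84×10^-8 m = 1.081×10^-17 J.
Since ΔE = (5² − 2²)E_1, E_1 = 5.148×10^-19 J, and L = h/√(8m_eE_1) = 3.42×10^-10 m = 0.342 nm.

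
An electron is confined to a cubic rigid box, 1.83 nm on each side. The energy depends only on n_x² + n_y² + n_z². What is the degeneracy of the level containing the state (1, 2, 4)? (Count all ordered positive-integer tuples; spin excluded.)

The level has n_x² + n_y² + n_z² = 21. The ordered positive-integer solutions are (1, 2, 4), (1, 4, 2), (2, 1, 4), (2, 4, 1), (4, 1, 2), (4, 2, 1).
That gives 6 states.

degeneracy = 6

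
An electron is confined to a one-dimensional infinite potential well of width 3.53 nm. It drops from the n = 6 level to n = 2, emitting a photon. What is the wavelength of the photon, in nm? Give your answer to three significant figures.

λ = 1.28×10^3 nm

E_1 = h²/(8m_eL²) = 4.835×10^-21 J, so ΔE = (6² − 2²)E_1 = 1.547×10^-19 J.
λ = hc/ΔE = (6.626×10^-34·2.998×10^8)/1.547×10^-19 = 1.28×10^-6 m = 1.28×10^3 nm.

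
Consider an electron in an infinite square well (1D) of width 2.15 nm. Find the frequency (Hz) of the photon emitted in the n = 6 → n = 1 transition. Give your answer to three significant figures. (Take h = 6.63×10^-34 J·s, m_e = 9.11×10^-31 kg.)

E_1 = h²/(8m_eL²) = 1.305×10^-20 J and ΔE = (6² − 1²)E_1 = 4.567×10^-19 J.
f = ΔE/h = 4.567×10^-19/6.63×10^-34 = 6.89×10^14 Hz.

f = 6.89×10^14 Hz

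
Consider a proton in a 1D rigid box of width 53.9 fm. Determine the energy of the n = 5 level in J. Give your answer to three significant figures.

E_5 = 2.82×10^-13 J

For an infinite well E_n = n²h²/(8m_pL²), so E_1 = h²/(8m_pL²) = (6.626×10^-34)²/(8·1.673×10^-27·(5.39×10^-14 m)²) = 1.129×10^-14 J.
Then E_5 = 5²·E_1 = 25·1.129×10^-14 J = 2.82×10^-13 J.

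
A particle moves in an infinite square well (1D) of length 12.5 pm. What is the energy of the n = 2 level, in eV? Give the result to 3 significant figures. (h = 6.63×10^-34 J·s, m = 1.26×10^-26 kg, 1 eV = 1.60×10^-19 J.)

For an infinite well E_n = n²h²/(8mL²), so E_1 = h²/(8mL²) = (6.63×10^-34)²/(8·1.26×10^-26·(1.25×10^-11 m)²) = 2.791×10^-20 J.
Then E_2 = 2²·E_1 = 4·2.791×10^-20 J = 1.116×10^-19 J.
Converting, E_2 = 1.116×10^-19 J / (1.60×10^-19 J/eV) = 0.698 eV.

E_2 = 0.698 eV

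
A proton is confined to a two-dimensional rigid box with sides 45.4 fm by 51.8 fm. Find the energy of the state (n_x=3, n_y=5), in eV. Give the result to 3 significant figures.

For a 2D rectangular well E = (h²/8m_p)·Σ n_i²/L_i² = (6.626×10^-34)²/(8·1.673×10^-27) · [3²/(45.4 fm)² + 5²/(51.8 fm)²].
Evaluating gives E = 4.489×10^-13 J = 2.80×10^6 eV.

E = 2.80×10^6 eV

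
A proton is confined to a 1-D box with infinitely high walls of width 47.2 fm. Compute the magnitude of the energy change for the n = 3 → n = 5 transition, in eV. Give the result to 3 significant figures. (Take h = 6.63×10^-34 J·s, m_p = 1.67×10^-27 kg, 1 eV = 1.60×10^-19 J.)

E_1 = h²/(8m_pL²) = 1.477×10^-14 J.
|ΔE| = |3² − 5²|·E_1 = 16·1.477×10^-14 J = 2.363×10^-13 J = 1.48×10^6 eV.

|ΔE| = 1.48×10^6 eV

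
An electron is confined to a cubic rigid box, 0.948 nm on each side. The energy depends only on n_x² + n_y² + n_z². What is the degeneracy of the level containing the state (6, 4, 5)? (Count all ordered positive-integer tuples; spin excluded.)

The level has n_x² + n_y² + n_z² = 77. The ordered positive-integer solutions are (2, 3, 8), (2, 8, 3), (3, 2, 8), (3, 8, 2), (4, 5, 6), (4, 6, 5), (5, 4, 6), (5, 6, 4), (6, 4, 5), (6, 5, 4), (8, 2, 3), (8, 3, 2).
That gives 12 states.

degeneracy = 12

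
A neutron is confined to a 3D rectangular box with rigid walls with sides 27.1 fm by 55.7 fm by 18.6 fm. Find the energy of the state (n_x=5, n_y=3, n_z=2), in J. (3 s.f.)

For a 3D rectangular well E = (h²/8m_n)·Σ n_i²/L_i² = (6.626×10^-34)²/(8·1.675×10^-27) · [5²/(27.1 fm)² + 3²/(55.7 fm)² + 2²/(18.6 fm)²].
Evaluating gives E = 1.59×10^-12 J.

E = 1.59×10^-12 J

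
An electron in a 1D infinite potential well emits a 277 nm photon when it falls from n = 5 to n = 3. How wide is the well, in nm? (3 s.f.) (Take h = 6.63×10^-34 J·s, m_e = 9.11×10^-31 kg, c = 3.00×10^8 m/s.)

The photon carries ΔE = hc/λ = 6.63×10^-34·3.00×10^8/2.77×10^-7 m = 7.181×10^-19 J.
Since ΔE = (5² − 3²)E_1, E_1 = 4.488×10^-20 J, and L = h/√(8m_eE_1) = 1.16×10^-9 m = 1.16 nm.

L = 1.16 nm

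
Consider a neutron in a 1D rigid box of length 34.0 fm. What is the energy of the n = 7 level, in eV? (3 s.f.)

For an infinite well E_n = n²h²/(8m_nL²), so E_1 = h²/(8m_nL²) = (6.626×10^-34)²/(8·1.675×10^-27·(3.40×10^-14 m)²) = 2.834×10^-14 J.
Then E_7 = 7²·E_1 = 49·2.834×10^-14 J = 1.389×10^-12 J.
Converting, E_7 = 1.389×10^-12 J / (1.602×10^-19 J/eV) = 8.67×10^6 eV.

E_7 = 8.67×10^6 eV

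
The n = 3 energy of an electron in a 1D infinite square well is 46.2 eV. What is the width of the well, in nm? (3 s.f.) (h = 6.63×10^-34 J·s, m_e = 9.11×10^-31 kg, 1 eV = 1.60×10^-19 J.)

From E_n = n²h²/(8m_eL²), L = n·h/√(8m_eE_n).
E_3 = 46.2 eV = 7.392×10^-18 J, so L = 3·6.63×10^-34/√(8·9.11×10^-31·7.392×10^-18) = 2.71×10^-10 m = 0.271 nm.

L = 0.271 nm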